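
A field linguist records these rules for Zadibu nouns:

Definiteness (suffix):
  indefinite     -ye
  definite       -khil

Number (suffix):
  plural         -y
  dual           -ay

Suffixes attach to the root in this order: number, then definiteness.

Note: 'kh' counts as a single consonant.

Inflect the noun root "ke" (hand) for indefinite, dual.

keayye

Attach number dual -ay → keay.
Attach definiteness indefinite -ye → keayye.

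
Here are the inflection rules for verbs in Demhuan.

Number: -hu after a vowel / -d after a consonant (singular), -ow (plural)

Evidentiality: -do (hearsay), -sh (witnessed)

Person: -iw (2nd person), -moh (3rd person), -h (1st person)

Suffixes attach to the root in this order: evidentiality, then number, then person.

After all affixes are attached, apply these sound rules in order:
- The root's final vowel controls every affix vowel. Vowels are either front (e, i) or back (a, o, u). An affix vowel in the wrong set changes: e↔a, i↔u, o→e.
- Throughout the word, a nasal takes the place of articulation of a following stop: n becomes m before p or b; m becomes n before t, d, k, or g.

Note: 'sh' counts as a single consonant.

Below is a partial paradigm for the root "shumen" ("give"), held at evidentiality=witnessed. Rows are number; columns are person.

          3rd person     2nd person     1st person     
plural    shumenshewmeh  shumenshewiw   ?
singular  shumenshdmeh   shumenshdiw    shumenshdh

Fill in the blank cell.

shumenshewh

Attach evidentiality witnessed -sh → shumensh.
Attach number plural -ow → shumenshow.
Attach person 1st person -h → shumenshowh.
Apply vowel harmony: shumenshowh → shumenshewh.
Nasal assimilation: no change.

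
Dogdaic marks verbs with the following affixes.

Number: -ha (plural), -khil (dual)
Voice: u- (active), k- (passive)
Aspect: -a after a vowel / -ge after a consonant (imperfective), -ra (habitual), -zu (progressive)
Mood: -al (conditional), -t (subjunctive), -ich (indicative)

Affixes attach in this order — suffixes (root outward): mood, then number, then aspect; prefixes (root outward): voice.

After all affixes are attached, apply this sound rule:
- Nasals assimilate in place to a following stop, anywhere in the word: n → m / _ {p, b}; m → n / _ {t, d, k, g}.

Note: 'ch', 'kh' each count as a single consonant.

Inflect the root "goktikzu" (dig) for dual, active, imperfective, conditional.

Attach mood conditional -al → goktikzual.
Attach number dual -khil → goktikzualkhil.
Attach aspect imperfective -ge (after consonant 'l') → goktikzualkhilge.
Attach voice active u- → ugoktikzualkhilge.
Nasal assimilation: no change.

ugoktikzualkhilge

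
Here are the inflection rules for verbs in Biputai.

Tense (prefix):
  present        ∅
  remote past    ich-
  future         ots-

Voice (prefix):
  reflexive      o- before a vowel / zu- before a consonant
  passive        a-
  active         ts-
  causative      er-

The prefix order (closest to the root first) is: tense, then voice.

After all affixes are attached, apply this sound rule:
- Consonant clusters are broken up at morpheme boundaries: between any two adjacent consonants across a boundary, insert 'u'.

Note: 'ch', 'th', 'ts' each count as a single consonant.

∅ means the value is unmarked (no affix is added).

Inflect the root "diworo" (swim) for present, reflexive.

zudiworo

tense = present: zero marking, form stays diworo.
Attach voice reflexive zu- (before consonant 'd') → zudiworo.
Epenthesis: no change.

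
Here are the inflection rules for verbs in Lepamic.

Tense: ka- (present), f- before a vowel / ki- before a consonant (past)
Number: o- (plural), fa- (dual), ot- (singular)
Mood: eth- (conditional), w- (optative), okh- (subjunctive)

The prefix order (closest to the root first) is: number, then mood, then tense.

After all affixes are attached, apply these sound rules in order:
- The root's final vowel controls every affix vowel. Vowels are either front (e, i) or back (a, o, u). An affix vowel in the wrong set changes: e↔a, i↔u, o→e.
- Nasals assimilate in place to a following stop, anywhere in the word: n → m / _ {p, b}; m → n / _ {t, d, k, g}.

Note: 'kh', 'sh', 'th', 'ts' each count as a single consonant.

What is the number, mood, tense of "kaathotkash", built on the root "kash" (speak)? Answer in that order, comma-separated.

Segment: ka-eth-ot-kash.
number: ot- → singular.
mood: eth- → conditional.
tense: ka- → present.

singular, conditional, present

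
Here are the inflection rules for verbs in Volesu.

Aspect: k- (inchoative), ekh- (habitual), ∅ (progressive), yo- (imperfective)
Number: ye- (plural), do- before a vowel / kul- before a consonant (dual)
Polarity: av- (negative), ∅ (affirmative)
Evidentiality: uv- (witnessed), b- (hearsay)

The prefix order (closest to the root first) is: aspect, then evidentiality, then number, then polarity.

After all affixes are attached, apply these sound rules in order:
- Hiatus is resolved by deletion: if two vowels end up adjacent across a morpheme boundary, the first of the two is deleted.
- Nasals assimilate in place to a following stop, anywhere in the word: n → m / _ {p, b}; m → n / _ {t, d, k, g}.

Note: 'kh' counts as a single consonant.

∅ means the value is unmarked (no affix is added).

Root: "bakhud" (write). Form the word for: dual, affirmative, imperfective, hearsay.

kulbyobakhud

Attach aspect imperfective yo- → yobakhud.
Attach evidentiality hearsay b- → byobakhud.
Attach number dual kul- (before consonant 'b') → kulbyobakhud.
polarity = affirmative: zero marking, form stays kulbyobakhud.
Vowel deletion: no change.
Nasal assimilation: no change.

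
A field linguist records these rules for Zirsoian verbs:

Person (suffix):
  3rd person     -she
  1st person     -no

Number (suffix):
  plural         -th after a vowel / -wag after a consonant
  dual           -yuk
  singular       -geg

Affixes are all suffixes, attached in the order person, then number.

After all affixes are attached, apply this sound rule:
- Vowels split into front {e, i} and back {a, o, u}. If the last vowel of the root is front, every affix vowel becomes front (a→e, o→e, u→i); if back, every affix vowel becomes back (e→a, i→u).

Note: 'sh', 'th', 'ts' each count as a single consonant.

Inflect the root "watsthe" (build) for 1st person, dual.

Attach person 1st person -no → watstheno.
Attach number dual -yuk → watsthenoyuk.
Apply vowel harmony: watsthenoyuk → watstheneyik.

watstheneyik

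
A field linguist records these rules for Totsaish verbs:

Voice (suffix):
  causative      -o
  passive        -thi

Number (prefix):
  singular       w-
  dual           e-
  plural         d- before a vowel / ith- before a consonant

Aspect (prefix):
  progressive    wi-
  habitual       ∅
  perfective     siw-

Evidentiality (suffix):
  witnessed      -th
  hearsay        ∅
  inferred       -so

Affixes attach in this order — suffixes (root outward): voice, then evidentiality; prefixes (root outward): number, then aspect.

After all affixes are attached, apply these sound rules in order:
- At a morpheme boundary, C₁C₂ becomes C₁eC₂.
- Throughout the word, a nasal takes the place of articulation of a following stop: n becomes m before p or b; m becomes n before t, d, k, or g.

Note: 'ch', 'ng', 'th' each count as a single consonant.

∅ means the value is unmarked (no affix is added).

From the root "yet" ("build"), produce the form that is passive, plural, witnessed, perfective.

Attach voice passive -thi → yetthi.
Attach number plural ith- (before consonant 'y') → ithyetthi.
Attach evidentiality witnessed -th → ithyetthith.
Attach aspect perfective siw- → siwithyetthith.
Apply epenthesis: siwithyetthith → siwitheyetethith.
Nasal assimilation: no change.

siwitheyetethith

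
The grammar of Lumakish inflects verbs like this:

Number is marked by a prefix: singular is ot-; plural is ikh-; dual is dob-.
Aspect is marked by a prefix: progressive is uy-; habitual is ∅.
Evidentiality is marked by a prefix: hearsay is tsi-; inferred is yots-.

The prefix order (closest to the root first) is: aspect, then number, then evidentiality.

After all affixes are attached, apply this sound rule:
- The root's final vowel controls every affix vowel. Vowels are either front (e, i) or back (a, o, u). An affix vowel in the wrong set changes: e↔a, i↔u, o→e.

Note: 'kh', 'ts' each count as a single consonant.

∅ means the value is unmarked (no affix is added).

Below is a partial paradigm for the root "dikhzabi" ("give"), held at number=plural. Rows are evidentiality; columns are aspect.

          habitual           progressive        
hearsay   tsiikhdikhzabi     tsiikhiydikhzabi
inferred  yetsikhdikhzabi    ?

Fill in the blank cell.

yetsikhiydikhzabi

Attach aspect progressive uy- → uydikhzabi.
Attach number plural ikh- → ikhuydikhzabi.
Attach evidentiality inferred yots- → yotsikhuydikhzabi.
Apply vowel harmony: yotsikhuydikhzabi → yetsikhiydikhzabi.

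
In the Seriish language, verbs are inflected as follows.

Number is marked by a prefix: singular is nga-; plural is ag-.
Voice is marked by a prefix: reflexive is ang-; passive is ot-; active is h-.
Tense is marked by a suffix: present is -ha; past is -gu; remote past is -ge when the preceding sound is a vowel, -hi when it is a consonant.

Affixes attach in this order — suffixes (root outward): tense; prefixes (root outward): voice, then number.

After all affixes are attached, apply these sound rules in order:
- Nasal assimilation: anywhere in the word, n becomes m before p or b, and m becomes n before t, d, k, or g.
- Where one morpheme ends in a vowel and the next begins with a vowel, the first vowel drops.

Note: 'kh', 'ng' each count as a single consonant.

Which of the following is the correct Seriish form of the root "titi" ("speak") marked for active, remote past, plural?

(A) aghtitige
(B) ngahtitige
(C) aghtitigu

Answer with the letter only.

Attach voice active h- → htiti.
Attach number plural ag- → aghtiti.
Attach tense remote past -ge (after vowel 'i') → aghtitige.
Nasal assimilation: no change.
Vowel deletion: no change.
So the correct form is aghtitige, option (A).
(B) ngahtitige is wrong: it uses singular instead of plural for number.
(C) aghtitigu is wrong: it uses past instead of remote past for tense.

A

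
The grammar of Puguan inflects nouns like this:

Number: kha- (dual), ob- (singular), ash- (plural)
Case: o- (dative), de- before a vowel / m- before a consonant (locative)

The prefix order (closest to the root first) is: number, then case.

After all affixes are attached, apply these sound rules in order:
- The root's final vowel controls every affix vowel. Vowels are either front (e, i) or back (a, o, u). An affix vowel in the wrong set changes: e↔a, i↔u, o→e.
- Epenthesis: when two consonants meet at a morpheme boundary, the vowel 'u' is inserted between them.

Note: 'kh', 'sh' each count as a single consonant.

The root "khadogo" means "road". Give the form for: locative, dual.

Attach number dual kha- → khakhadogo.
Attach case locative m- (before consonant 'kh') → mkhakhadogo.
Vowel harmony: no change.
Apply epenthesis: mkhakhadogo → mukhakhadogo.

mukhakhadogo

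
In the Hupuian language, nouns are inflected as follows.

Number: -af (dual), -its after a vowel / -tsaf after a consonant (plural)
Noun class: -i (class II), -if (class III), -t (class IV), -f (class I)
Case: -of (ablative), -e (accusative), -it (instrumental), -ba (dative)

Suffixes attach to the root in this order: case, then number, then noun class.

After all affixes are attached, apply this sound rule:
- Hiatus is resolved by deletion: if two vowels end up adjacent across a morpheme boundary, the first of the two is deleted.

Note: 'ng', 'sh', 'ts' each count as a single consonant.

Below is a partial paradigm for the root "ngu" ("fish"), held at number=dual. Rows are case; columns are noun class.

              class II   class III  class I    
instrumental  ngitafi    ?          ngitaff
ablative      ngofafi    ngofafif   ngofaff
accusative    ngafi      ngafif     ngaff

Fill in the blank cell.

Attach case instrumental -it → nguit.
Attach number dual -af → nguitaf.
Attach noun class class III -if → nguitafif.
Apply vowel deletion: nguitafif → ngitafif.

ngitafif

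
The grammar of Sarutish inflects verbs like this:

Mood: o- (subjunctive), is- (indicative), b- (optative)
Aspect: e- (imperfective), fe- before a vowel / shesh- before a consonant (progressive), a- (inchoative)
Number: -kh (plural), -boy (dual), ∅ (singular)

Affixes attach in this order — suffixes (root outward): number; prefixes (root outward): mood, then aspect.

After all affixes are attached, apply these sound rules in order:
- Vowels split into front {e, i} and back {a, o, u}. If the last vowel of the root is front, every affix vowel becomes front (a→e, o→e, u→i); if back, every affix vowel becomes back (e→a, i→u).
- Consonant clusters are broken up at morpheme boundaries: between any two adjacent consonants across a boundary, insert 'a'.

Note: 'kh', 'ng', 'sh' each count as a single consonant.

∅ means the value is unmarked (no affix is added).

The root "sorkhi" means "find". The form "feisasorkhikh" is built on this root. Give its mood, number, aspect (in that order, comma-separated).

indicative, plural, progressive

Segment: fe-is-sorkhi-kh.
mood: is- → indicative.
number: -kh → plural.
aspect: fe/shesh- → progressive.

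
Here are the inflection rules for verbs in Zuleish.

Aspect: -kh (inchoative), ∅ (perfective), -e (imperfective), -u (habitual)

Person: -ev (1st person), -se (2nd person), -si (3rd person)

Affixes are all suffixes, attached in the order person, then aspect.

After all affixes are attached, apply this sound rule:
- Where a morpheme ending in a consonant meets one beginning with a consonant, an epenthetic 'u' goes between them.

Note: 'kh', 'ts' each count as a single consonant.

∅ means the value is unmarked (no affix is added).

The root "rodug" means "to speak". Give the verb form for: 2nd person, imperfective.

rodugusee

Attach person 2nd person -se → rodugse.
Attach aspect imperfective -e → rodugsee.
Apply epenthesis: rodugsee → rodugusee.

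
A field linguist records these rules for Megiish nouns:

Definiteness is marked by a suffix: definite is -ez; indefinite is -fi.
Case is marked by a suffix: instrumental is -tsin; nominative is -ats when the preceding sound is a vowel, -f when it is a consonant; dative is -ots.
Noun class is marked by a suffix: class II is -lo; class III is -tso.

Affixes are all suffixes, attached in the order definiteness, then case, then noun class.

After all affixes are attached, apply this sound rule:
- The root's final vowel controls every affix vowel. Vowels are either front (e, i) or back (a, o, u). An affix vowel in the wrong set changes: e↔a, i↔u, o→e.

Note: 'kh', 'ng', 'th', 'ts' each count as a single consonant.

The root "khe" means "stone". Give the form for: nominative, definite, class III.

Attach definiteness definite -ez → kheez.
Attach case nominative -f (after consonant 'z') → kheezf.
Attach noun class class III -tso → kheezftso.
Apply vowel harmony: kheezftso → kheezftse.

kheezftse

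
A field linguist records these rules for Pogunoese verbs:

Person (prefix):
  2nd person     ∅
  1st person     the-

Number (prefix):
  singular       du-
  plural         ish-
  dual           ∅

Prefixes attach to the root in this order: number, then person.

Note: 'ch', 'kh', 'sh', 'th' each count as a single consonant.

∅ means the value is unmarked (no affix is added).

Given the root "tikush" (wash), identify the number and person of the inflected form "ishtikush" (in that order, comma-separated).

plural, 2nd person

Segment: ish-tikush.
number: ish- → plural.
person: ∅ → 2nd person.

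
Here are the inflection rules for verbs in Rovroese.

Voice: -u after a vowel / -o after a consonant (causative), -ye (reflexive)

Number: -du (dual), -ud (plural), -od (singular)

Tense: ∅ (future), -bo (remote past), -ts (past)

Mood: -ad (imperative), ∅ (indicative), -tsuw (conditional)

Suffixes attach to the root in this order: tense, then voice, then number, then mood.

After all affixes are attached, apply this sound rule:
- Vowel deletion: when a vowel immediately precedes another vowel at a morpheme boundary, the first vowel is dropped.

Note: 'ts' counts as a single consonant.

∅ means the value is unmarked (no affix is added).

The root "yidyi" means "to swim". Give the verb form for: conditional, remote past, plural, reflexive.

yidyiboyudtsuw

Attach tense remote past -bo → yidyibo.
Attach voice reflexive -ye → yidyiboye.
Attach number plural -ud → yidyiboyeud.
Attach mood conditional -tsuw → yidyiboyeudtsuw.
Apply vowel deletion: yidyiboyeudtsuw → yidyiboyudtsuw.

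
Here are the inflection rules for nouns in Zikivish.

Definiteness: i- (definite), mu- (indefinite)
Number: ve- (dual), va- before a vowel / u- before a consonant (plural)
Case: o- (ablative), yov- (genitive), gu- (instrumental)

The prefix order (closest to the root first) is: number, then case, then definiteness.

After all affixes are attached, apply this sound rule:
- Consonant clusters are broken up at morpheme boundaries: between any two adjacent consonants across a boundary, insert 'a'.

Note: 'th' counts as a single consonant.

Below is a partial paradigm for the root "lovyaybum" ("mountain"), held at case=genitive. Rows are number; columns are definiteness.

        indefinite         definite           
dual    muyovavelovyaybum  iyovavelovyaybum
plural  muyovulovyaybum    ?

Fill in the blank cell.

iyovulovyaybum

Attach number plural u- (before consonant 'l') → ulovyaybum.
Attach case genitive yov- → yovulovyaybum.
Attach definiteness definite i- → iyovulovyaybum.
Epenthesis: no change.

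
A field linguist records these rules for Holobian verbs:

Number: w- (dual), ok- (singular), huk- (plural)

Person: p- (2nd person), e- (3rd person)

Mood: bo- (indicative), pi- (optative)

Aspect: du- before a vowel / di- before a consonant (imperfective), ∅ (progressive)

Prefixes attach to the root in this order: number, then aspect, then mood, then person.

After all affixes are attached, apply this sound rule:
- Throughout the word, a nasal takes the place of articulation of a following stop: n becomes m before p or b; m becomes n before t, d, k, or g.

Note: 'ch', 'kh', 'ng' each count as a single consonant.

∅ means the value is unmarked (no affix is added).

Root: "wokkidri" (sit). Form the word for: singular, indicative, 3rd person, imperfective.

Attach number singular ok- → okwokkidri.
Attach aspect imperfective du- (before vowel 'o') → duokwokkidri.
Attach mood indicative bo- → boduokwokkidri.
Attach person 3rd person e- → eboduokwokkidri.
Nasal assimilation: no change.

eboduokwokkidri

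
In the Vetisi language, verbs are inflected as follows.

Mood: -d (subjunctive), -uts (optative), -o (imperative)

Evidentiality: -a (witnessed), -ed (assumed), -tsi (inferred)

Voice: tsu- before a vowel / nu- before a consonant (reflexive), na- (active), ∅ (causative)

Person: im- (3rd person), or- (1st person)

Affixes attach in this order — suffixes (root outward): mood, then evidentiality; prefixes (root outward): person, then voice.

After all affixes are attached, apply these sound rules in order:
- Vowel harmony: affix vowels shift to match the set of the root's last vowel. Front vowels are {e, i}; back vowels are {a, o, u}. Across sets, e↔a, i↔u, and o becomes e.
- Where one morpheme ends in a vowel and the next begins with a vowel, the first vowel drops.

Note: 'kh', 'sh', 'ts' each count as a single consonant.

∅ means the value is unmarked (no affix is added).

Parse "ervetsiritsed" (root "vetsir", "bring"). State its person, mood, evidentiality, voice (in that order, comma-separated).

1st person, optative, assumed, causative

Segment: or-vetsir-uts-ed.
person: or- → 1st person.
mood: -uts → optative.
evidentiality: -ed → assumed.
voice: ∅ → causative.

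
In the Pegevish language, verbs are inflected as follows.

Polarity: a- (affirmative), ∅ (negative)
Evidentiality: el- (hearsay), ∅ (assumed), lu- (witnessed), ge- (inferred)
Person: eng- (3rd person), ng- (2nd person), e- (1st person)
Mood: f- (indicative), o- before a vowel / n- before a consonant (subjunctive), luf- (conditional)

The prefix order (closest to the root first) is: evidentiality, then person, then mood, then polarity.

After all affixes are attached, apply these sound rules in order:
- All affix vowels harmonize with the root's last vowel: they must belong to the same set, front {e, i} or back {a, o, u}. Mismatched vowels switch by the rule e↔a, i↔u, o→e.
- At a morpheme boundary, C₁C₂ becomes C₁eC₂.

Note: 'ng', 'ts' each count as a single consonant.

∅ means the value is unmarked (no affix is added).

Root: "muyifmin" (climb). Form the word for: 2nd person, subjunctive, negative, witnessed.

nengelimuyifmin

Attach evidentiality witnessed lu- → lumuyifmin.
Attach person 2nd person ng- → nglumuyifmin.
Attach mood subjunctive n- (before consonant 'ng') → nnglumuyifmin.
polarity = negative: zero marking, form stays nnglumuyifmin.
Apply vowel harmony: nnglumuyifmin → nnglimuyifmin.
Apply epenthesis: nnglimuyifmin → nengelimuyifmin.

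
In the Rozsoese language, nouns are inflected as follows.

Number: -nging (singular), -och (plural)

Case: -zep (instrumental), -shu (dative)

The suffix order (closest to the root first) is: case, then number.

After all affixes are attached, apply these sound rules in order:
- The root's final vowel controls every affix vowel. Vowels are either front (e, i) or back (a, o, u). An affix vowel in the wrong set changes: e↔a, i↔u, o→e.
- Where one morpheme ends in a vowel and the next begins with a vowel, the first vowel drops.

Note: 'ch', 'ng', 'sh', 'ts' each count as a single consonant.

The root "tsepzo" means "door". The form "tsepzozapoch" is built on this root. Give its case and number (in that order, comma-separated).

Segment: tsepzo-zep-och.
case: -zep → instrumental.
number: -och → plural.

instrumental, plural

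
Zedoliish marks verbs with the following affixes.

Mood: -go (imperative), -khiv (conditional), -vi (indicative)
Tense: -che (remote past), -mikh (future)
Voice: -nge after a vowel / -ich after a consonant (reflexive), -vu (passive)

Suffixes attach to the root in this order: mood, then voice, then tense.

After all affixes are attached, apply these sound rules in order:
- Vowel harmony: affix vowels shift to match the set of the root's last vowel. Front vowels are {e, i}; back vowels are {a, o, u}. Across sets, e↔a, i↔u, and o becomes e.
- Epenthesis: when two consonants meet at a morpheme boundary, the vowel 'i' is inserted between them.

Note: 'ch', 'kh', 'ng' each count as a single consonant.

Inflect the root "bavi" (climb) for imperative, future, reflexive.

Attach mood imperative -go → bavigo.
Attach voice reflexive -nge (after vowel 'o') → bavigonge.
Attach tense future -mikh → bavigongemikh.
Apply vowel harmony: bavigongemikh → bavigengemikh.
Epenthesis: no change.

bavigengemikh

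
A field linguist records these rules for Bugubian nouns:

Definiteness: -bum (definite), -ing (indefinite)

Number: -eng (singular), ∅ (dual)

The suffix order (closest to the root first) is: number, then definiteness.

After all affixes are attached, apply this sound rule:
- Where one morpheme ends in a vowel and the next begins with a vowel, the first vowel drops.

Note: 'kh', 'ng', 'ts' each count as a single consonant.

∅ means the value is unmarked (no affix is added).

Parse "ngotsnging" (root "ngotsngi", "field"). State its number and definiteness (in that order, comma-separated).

dual, indefinite

Segment: ngotsngi-ing.
number: ∅ → dual.
definiteness: -ing → indefinite.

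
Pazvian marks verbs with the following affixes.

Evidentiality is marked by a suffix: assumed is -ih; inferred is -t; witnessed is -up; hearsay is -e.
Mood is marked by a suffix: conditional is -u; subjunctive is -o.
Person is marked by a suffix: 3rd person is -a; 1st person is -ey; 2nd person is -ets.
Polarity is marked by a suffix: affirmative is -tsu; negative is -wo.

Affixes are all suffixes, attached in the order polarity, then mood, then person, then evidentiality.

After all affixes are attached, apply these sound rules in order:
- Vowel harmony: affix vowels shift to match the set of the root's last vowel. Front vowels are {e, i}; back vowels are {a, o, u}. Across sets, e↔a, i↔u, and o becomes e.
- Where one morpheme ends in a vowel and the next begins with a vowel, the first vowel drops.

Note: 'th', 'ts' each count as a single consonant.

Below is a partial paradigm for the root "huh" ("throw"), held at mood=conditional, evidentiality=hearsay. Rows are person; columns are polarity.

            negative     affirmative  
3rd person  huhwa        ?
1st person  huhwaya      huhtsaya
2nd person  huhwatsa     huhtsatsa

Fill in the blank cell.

huhtsa

Attach polarity affirmative -tsu → huhtsu.
Attach mood conditional -u → huhtsuu.
Attach person 3rd person -a → huhtsuua.
Attach evidentiality hearsay -e → huhtsuuae.
Apply vowel harmony: huhtsuuae → huhtsuuaa.
Apply vowel deletion: huhtsuuaa → huhtsa.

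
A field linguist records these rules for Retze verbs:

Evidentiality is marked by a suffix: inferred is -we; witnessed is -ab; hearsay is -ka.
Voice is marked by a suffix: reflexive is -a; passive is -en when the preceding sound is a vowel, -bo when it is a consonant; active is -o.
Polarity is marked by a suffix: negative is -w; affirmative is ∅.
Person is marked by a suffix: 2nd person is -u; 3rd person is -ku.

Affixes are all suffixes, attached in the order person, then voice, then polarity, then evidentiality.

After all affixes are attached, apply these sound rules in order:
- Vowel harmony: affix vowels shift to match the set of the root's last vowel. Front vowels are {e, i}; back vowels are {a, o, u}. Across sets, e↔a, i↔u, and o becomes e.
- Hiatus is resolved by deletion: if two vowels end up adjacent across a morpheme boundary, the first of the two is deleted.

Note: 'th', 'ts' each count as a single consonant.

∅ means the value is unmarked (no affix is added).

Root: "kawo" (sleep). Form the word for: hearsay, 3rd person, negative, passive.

kawokanwka

Attach person 3rd person -ku → kawoku.
Attach voice passive -en (after vowel 'u') → kawokuen.
Attach polarity negative -w → kawokuenw.
Attach evidentiality hearsay -ka → kawokuenwka.
Apply vowel harmony: kawokuenwka → kawokuanwka.
Apply vowel deletion: kawokuanwka → kawokanwka.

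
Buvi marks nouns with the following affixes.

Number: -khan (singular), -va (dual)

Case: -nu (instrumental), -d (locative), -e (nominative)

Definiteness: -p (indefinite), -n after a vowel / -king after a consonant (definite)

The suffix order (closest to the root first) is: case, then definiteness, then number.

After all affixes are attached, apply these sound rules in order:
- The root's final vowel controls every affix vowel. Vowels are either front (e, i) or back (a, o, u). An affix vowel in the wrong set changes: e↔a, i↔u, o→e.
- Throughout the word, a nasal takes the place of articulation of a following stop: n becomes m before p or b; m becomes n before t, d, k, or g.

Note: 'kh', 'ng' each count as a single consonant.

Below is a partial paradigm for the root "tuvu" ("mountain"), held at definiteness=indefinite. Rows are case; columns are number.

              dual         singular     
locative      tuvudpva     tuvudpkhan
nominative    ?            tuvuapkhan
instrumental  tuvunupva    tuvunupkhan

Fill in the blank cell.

tuvuapva

Attach case nominative -e → tuvue.
Attach definiteness indefinite -p → tuvuep.
Attach number dual -va → tuvuepva.
Apply vowel harmony: tuvuepva → tuvuapva.
Nasal assimilation: no change.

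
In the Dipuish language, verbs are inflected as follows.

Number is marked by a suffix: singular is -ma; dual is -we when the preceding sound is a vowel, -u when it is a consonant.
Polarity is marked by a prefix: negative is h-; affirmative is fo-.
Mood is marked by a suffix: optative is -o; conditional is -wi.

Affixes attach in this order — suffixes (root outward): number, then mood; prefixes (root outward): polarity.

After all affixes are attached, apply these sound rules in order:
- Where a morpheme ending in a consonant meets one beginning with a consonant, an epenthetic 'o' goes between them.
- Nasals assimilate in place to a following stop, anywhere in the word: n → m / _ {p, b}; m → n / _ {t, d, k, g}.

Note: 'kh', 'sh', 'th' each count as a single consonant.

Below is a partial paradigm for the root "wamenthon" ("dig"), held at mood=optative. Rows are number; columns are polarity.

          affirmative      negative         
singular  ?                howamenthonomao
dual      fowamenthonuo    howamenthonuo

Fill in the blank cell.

fowamenthonomao

Attach number singular -ma → wamenthonma.
Attach polarity affirmative fo- → fowamenthonma.
Attach mood optative -o → fowamenthonmao.
Apply epenthesis: fowamenthonmao → fowamenthonomao.
Nasal assimilation: no change.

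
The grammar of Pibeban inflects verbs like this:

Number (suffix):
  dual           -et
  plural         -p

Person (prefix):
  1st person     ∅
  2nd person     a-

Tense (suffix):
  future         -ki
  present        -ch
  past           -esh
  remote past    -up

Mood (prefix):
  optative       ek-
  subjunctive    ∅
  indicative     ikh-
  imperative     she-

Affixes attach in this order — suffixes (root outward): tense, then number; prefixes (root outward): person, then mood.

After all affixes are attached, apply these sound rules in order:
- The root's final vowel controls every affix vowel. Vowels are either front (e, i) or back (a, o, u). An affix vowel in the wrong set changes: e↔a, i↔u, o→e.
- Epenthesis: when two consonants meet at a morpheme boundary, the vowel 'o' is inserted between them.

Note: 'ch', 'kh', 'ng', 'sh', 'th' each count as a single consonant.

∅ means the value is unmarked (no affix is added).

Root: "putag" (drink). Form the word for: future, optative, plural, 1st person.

akoputagokup

Attach tense future -ki → putagki.
Attach number plural -p → putagkip.
person = 1st person: zero marking, form stays putagkip.
Attach mood optative ek- → ekputagkip.
Apply vowel harmony: ekputagkip → akputagkup.
Apply epenthesis: akputagkup → akoputagokup.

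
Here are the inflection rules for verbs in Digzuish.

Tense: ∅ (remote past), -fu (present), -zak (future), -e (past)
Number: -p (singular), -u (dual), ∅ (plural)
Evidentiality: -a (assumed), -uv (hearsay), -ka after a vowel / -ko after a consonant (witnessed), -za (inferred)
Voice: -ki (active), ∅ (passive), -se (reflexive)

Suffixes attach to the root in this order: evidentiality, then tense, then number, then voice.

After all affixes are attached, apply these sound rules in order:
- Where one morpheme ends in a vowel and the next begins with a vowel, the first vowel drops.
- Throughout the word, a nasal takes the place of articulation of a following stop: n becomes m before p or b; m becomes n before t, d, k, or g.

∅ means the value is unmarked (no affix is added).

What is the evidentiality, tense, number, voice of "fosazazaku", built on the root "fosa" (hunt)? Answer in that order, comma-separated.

Segment: fosa-za-zak-u.
evidentiality: -za → inferred.
tense: -zak → future.
number: -u → dual.
voice: ∅ → passive.

inferred, future, dual, passive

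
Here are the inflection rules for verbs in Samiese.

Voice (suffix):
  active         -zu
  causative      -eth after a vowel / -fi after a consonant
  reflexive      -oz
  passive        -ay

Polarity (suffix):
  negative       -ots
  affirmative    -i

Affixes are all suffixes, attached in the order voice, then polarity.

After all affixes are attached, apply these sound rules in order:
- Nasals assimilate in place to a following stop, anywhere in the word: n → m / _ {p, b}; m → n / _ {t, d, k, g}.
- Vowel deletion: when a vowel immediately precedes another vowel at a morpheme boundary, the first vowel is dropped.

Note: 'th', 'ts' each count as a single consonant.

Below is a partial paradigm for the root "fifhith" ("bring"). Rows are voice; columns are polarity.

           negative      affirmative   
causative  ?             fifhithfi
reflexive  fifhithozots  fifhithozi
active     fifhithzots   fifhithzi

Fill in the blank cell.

fifhithfots

Attach voice causative -fi (after consonant 'th') → fifhithfi.
Attach polarity negative -ots → fifhithfiots.
Nasal assimilation: no change.
Apply vowel deletion: fifhithfiots → fifhithfots.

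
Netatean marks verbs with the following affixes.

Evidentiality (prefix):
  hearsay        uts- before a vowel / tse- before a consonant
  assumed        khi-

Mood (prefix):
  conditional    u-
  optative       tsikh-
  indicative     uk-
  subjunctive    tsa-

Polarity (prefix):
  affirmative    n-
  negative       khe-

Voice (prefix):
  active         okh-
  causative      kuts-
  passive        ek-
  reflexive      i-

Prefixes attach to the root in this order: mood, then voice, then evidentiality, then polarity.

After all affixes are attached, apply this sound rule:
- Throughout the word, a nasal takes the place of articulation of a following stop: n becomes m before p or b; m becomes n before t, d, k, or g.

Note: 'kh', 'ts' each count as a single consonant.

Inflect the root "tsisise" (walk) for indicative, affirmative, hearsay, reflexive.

Attach mood indicative uk- → uktsisise.
Attach voice reflexive i- → iuktsisise.
Attach evidentiality hearsay uts- (before vowel 'i') → utsiuktsisise.
Attach polarity affirmative n- → nutsiuktsisise.
Nasal assimilation: no change.

nutsiuktsisise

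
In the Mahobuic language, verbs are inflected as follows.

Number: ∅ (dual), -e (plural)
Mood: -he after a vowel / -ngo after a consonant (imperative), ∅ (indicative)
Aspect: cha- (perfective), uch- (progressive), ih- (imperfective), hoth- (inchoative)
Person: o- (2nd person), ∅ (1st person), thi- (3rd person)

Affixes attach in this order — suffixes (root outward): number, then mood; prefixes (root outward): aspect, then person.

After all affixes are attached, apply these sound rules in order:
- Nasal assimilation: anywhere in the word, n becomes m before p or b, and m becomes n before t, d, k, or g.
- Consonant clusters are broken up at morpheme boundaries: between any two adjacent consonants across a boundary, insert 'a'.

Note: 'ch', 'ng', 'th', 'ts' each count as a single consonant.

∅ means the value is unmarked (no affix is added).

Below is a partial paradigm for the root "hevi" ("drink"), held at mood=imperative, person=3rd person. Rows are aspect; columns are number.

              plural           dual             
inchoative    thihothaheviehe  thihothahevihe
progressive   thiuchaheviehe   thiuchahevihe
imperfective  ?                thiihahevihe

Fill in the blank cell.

Attach number plural -e → hevie.
Attach aspect imperfective ih- → ihhevie.
Attach mood imperative -he (after vowel 'e') → ihheviehe.
Attach person 3rd person thi- → thiihheviehe.
Nasal assimilation: no change.
Apply epenthesis: thiihheviehe → thiihaheviehe.

thiihaheviehe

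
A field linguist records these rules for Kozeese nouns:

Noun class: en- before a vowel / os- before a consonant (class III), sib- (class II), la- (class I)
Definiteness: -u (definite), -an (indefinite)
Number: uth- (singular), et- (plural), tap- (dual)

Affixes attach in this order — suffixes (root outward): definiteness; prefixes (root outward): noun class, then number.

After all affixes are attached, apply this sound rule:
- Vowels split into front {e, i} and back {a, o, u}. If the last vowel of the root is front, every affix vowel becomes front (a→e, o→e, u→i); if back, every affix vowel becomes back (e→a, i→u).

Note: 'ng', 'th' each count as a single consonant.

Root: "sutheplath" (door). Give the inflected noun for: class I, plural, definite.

atlasutheplathu

Attach noun class class I la- → lasutheplath.
Attach definiteness definite -u → lasutheplathu.
Attach number plural et- → etlasutheplathu.
Apply vowel harmony: etlasutheplathu → atlasutheplathu.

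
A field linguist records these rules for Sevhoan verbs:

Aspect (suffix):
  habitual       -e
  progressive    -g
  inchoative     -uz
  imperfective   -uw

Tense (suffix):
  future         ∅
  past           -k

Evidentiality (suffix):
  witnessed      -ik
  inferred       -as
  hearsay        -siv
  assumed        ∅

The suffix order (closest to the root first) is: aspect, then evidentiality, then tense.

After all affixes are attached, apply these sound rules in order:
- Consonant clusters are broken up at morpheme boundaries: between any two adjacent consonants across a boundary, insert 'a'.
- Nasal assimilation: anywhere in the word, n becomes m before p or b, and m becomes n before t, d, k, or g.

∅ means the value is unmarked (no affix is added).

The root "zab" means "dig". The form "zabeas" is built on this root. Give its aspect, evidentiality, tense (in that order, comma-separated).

habitual, inferred, future

Segment: zab-e-as.
aspect: -e → habitual.
evidentiality: -as → inferred.
tense: ∅ → future.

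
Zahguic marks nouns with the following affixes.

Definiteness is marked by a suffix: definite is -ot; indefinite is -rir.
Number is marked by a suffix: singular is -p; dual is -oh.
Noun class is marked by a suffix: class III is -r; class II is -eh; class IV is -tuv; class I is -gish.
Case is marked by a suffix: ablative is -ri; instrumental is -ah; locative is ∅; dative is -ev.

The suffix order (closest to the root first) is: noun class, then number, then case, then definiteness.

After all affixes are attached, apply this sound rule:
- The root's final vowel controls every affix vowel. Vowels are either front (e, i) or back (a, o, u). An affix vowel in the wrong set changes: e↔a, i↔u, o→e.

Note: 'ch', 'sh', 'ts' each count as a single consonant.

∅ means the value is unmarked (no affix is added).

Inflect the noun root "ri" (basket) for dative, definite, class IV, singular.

Attach noun class class IV -tuv → rituv.
Attach number singular -p → rituvp.
Attach case dative -ev → rituvpev.
Attach definiteness definite -ot → rituvpevot.
Apply vowel harmony: rituvpevot → ritivpevet.

ritivpevet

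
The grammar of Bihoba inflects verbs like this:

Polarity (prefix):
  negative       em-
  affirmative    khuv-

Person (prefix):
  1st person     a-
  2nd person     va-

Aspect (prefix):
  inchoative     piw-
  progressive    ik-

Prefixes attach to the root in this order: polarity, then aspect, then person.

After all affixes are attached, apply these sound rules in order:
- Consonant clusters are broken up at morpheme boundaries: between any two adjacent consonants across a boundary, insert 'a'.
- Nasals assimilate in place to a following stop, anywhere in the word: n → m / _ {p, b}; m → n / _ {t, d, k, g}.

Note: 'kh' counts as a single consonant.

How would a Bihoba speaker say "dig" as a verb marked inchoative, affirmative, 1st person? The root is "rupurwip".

Attach polarity affirmative khuv- → khuvrupurwip.
Attach aspect inchoative piw- → piwkhuvrupurwip.
Attach person 1st person a- → apiwkhuvrupurwip.
Apply epenthesis: apiwkhuvrupurwip → apiwakhuvarupurwip.
Nasal assimilation: no change.

apiwakhuvarupurwip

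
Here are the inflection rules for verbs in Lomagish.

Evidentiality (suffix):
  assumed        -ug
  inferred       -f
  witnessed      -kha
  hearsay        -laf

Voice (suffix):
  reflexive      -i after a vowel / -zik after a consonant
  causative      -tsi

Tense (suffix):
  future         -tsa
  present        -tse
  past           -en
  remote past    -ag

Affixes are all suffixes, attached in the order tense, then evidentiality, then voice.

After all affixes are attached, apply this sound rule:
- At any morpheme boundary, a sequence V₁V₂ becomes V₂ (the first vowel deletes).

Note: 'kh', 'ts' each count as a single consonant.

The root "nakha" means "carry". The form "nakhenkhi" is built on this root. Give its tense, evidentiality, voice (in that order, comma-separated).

Segment: nakha-en-kha-i.
tense: -en → past.
evidentiality: -kha → witnessed.
voice: -i/zik → reflexive.

past, witnessed, reflexive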